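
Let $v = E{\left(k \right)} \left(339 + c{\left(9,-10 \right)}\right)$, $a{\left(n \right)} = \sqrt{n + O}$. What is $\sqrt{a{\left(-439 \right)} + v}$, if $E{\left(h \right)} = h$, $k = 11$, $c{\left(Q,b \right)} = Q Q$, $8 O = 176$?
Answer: $\sqrt{4620 + i \sqrt{417}} \approx 67.971 + 0.1502 i$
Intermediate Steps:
$O = 22$ ($O = \frac{1}{8} \cdot 176 = 22$)
$c{\left(Q,b \right)} = Q^{2}$
$a{\left(n \right)} = \sqrt{22 + n}$ ($a{\left(n \right)} = \sqrt{n + 22} = \sqrt{22 + n}$)
$v = 4620$ ($v = 11 \left(339 + 9^{2}\right) = 11 \left(339 + 81\right) = 11 \cdot 420 = 4620$)
$\sqrt{a{\left(-439 \right)} + v} = \sqrt{\sqrt{22 - 439} + 4620} = \sqrt{\sqrt{-417} + 4620} = \sqrt{i \sqrt{417} + 4620} = \sqrt{4620 + i \sqrt{417}}$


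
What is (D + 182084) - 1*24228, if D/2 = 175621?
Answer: 509098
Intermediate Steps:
D = 351242 (D = 2*175621 = 351242)
(D + 182084) - 1*24228 = (351242 + 182084) - 1*24228 = 533326 - 24228 = 509098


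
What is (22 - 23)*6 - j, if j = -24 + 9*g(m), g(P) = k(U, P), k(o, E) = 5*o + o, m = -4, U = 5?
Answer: -252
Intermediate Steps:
k(o, E) = 6*o
g(P) = 30 (g(P) = 6*5 = 30)
j = 246 (j = -24 + 9*30 = -24 + 270 = 246)
(22 - 23)*6 - j = (22 - 23)*6 - 1*246 = -1*6 - 246 = -6 - 246 = -252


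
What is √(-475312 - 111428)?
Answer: 2*I*√146685 ≈ 765.99*I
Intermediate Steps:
√(-475312 - 111428) = √(-586740) = 2*I*√146685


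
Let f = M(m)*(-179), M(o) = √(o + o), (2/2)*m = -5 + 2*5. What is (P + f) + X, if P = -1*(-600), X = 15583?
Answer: 16183 - 179*√10 ≈ 15617.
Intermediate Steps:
m = 5 (m = -5 + 2*5 = -5 + 10 = 5)
M(o) = √2*√o (M(o) = √(2*o) = √2*√o)
f = -179*√10 (f = (√2*√5)*(-179) = √10*(-179) = -179*√10 ≈ -566.05)
P = 600
(P + f) + X = (600 - 179*√10) + 15583 = 16183 - 179*√10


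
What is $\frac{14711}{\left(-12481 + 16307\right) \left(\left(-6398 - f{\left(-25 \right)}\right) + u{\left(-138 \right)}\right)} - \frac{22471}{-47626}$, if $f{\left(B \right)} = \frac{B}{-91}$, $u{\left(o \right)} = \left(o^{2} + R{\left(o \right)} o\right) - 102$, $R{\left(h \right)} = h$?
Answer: $\frac{61798672660511}{130944971817927} \approx 0.47194$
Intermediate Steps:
$u{\left(o \right)} = -102 + 2 o^{2}$ ($u{\left(o \right)} = \left(o^{2} + o o\right) - 102 = \left(o^{2} + o^{2}\right) - 102 = 2 o^{2} - 102 = -102 + 2 o^{2}$)
$f{\left(B \right)} = - \frac{B}{91}$ ($f{\left(B \right)} = B \left(- \frac{1}{91}\right) = - \frac{B}{91}$)
$\frac{14711}{\left(-12481 + 16307\right) \left(\left(-6398 - f{\left(-25 \right)}\right) + u{\left(-138 \right)}\right)} - \frac{22471}{-47626} = \frac{14711}{\left(-12481 + 16307\right) \left(\left(-6398 - \left(- \frac{1}{91}\right) \left(-25\right)\right) - \left(102 - 2 \left(-138\right)^{2}\right)\right)} - \frac{22471}{-47626} = \frac{14711}{3826 \left(\left(-6398 - \frac{25}{91}\right) + \left(-102 + 2 \cdot 19044\right)\right)} - - \frac{22471}{47626} = \frac{14711}{3826 \left(\left(-6398 - \frac{25}{91}\right) + \left(-102 + 38088\right)\right)} + \frac{22471}{47626} = \frac{14711}{3826 \left(- \frac{582243}{91} + 37986\right)} + \frac{22471}{47626} = \frac{14711}{3826 \cdot \frac{2874483}{91}} + \frac{22471}{47626} = \frac{14711}{\frac{10997771958}{91}} + \frac{22471}{47626} = 14711 \cdot \frac{91}{10997771958} + \frac{22471}{47626} = \frac{1338701}{10997771958} + \frac{22471}{47626} = \frac{61798672660511}{130944971817927}$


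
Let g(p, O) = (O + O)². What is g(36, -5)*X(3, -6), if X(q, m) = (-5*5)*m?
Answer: 15000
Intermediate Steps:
g(p, O) = 4*O² (g(p, O) = (2*O)² = 4*O²)
X(q, m) = -25*m
g(36, -5)*X(3, -6) = (4*(-5)²)*(-25*(-6)) = (4*25)*150 = 100*150 = 15000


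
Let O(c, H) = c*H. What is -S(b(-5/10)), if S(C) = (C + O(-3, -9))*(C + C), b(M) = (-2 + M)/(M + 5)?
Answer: 2380/81 ≈ 29.383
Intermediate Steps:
O(c, H) = H*c
b(M) = (-2 + M)/(5 + M)
S(C) = 2*C*(27 + C) (S(C) = (C - 9*(-3))*(C + C) = (C + 27)*(2*C) = (27 + C)*(2*C) = 2*C*(27 + C))
-S(b(-5/10)) = -2*(-2 - 5/10)/(5 - 5/10)*(27 + (-2 - 5/10)/(5 - 5/10)) = -2*(-2 - 5*1/10)/(5 - 5*1/10)*(27 + (-2 - 5*1/10)/(5 - 5*1/10)) = -2*(-2 - 1/2)/(5 - 1/2)*(27 + (-2 - 1/2)/(5 - 1/2)) = -2*-5/2/(9/2)*(27 - 5/2/(9/2)) = -2*(2/9)*(-5/2)*(27 + (2/9)*(-5/2)) = -2*(-5)*(27 - 5/9)/9 = -2*(-5)*238/(9*9) = -1*(-2380/81) = 2380/81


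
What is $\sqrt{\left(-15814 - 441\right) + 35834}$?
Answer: $\sqrt{19579} \approx 139.93$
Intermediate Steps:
$\sqrt{\left(-15814 - 441\right) + 35834} = \sqrt{-16255 + 35834} = \sqrt{19579}$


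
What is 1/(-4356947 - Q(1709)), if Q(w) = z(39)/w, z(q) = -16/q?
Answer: -66651/290394874481 ≈ -2.2952e-7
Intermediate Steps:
Q(w) = -16/(39*w) (Q(w) = (-16/39)/w = (-16*1/39)/w = -16/(39*w))
1/(-4356947 - Q(1709)) = 1/(-4356947 - (-16)/(39*1709)) = 1/(-4356947 - 1*(-16/66651)) = 1/(-4356947 + 16/66651) = 1/(-290394874481/66651) = -66651/290394874481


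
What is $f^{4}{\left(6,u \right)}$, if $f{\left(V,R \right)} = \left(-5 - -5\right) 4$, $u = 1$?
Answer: $0$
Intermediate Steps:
$f{\left(V,R \right)} = 0$ ($f{\left(V,R \right)} = \left(-5 + 5\right) 4 = 0 \cdot 4 = 0$)
$f^{4}{\left(6,u \right)} = 0^{4} = 0$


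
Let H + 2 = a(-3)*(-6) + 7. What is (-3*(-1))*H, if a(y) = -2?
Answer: 51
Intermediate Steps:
H = 17 (H = -2 + (-2*(-6) + 7) = -2 + (12 + 7) = -2 + 19 = 17)
(-3*(-1))*H = -3*(-1)*17 = 3*17 = 51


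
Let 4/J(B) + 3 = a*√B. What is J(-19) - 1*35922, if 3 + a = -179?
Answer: 26*(-251454*√19 + 4145*I)/(-3*I + 182*√19) ≈ -35922.0 + 0.005042*I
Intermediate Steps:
a = -182 (a = -3 - 179 = -182)
J(B) = 4/(-3 - 182*√B)
J(-19) - 1*35922 = -4/(3 + 182*√(-19)) - 1*35922 = -4/(3 + 182*(I*√19)) - 35922 = -4/(3 + 182*I*√19) - 35922 = -35922 - 4/(3 + 182*I*√19)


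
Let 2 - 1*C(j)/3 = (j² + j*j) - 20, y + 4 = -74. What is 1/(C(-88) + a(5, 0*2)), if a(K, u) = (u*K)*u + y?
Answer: -1/46476 ≈ -2.1516e-5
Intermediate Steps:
y = -78 (y = -4 - 74 = -78)
C(j) = 66 - 6*j² (C(j) = 6 - 3*((j² + j*j) - 20) = 6 - 3*((j² + j²) - 20) = 6 - 3*(2*j² - 20) = 6 - 3*(-20 + 2*j²) = 6 + (60 - 6*j²) = 66 - 6*j²)
a(K, u) = -78 + K*u² (a(K, u) = (u*K)*u - 78 = (K*u)*u - 78 = K*u² - 78 = -78 + K*u²)
1/(C(-88) + a(5, 0*2)) = 1/((66 - 6*(-88)²) + (-78 + 5*(0*2)²)) = 1/((66 - 6*7744) + (-78 + 5*0²)) = 1/((66 - 46464) + (-78 + 5*0)) = 1/(-46398 + (-78 + 0)) = 1/(-46398 - 78) = 1/(-46476) = -1/46476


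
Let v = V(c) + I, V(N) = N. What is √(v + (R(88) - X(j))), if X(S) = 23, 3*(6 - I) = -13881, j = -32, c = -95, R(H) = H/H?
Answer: 2*√1129 ≈ 67.201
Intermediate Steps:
R(H) = 1
I = 4633 (I = 6 - ⅓*(-13881) = 6 + 4627 = 4633)
v = 4538 (v = -95 + 4633 = 4538)
√(v + (R(88) - X(j))) = √(4538 + (1 - 1*23)) = √(4538 + (1 - 23)) = √(4538 - 22) = √4516 = 2*√1129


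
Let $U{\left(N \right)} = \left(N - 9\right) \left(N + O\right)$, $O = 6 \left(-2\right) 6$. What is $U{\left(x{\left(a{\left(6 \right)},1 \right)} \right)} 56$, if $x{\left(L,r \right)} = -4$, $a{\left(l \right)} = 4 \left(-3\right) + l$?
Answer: $55328$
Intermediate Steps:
$a{\left(l \right)} = -12 + l$
$O = -72$ ($O = \left(-12\right) 6 = -72$)
$U{\left(N \right)} = \left(-72 + N\right) \left(-9 + N\right)$ ($U{\left(N \right)} = \left(N - 9\right) \left(N - 72\right) = \left(-9 + N\right) \left(-72 + N\right) = \left(-72 + N\right) \left(-9 + N\right)$)
$U{\left(x{\left(a{\left(6 \right)},1 \right)} \right)} 56 = \left(648 + \left(-4\right)^{2} - -324\right) 56 = \left(648 + 16 + 324\right) 56 = 988 \cdot 56 = 55328$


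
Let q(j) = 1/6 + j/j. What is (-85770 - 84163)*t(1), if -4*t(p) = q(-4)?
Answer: 1189531/24 ≈ 49564.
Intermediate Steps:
q(j) = 7/6 (q(j) = 1*(⅙) + 1 = ⅙ + 1 = 7/6)
t(p) = -7/24 (t(p) = -¼*7/6 = -7/24)
(-85770 - 84163)*t(1) = (-85770 - 84163)*(-7/24) = -169933*(-7/24) = 1189531/24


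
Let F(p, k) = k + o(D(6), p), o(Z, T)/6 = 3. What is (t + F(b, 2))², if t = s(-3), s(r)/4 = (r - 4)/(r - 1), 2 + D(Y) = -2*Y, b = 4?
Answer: 729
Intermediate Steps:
D(Y) = -2 - 2*Y
s(r) = 4*(-4 + r)/(-1 + r) (s(r) = 4*((r - 4)/(r - 1)) = 4*((-4 + r)/(-1 + r)) = 4*(-4 + r)/(-1 + r))
o(Z, T) = 18 (o(Z, T) = 6*3 = 18)
t = 7 (t = 4*(-4 - 3)/(-1 - 3) = 4*(-7)/(-4) = 4*(-¼)*(-7) = 7)
F(p, k) = 18 + k (F(p, k) = k + 18 = 18 + k)
(t + F(b, 2))² = (7 + (18 + 2))² = (7 + 20)² = 27² = 729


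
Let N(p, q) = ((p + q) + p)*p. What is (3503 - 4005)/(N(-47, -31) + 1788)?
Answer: -502/7663 ≈ -0.065510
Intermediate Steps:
N(p, q) = p*(q + 2*p) (N(p, q) = (q + 2*p)*p = p*(q + 2*p))
(3503 - 4005)/(N(-47, -31) + 1788) = (3503 - 4005)/(-47*(-31 + 2*(-47)) + 1788) = -502/(-47*(-31 - 94) + 1788) = -502/(-47*(-125) + 1788) = -502/(5875 + 1788) = -502/7663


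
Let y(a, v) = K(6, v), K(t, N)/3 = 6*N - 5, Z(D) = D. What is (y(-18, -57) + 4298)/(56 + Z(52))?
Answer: 3257/108 ≈ 30.157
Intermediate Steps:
K(t, N) = -15 + 18*N (K(t, N) = 3*(6*N - 5) = 3*(-5 + 6*N) = -15 + 18*N)
y(a, v) = -15 + 18*v
(y(-18, -57) + 4298)/(56 + Z(52)) = ((-15 + 18*(-57)) + 4298)/(56 + 52) = ((-15 - 1026) + 4298)/108 = (-1041 + 4298)*(1/108) = 3257*(1/108) = 3257/108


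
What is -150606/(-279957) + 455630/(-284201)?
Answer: -28251477368/26521353119 ≈ -1.0652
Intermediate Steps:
-150606/(-279957) + 455630/(-284201) = -150606*(-1/279957) + 455630*(-1/284201) = 50202/93319 - 455630/284201 = -28251477368/26521353119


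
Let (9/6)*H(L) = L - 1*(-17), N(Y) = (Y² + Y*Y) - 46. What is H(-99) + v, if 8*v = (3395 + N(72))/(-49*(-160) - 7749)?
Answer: -78241/2184 ≈ -35.825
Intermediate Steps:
N(Y) = -46 + 2*Y² (N(Y) = (Y² + Y²) - 46 = 2*Y² - 46 = -46 + 2*Y²)
v = 13717/728 (v = ((3395 + (-46 + 2*72²))/(-49*(-160) - 7749))/8 = ((3395 + (-46 + 2*5184))/(7840 - 7749))/8 = ((3395 + (-46 + 10368))/91)/8 = ((3395 + 10322)*(1/91))/8 = (13717*(1/91))/8 = (⅛)*(13717/91) = 13717/728 ≈ 18.842)
H(L) = 34/3 + 2*L/3 (H(L) = 2*(L - 1*(-17))/3 = 2*(L + 17)/3 = 2*(17 + L)/3 = 34/3 + 2*L/3)
H(-99) + v = (34/3 + (⅔)*(-99)) + 13717/728 = (34/3 - 66) + 13717/728 = -164/3 + 13717/728 = -78241/2184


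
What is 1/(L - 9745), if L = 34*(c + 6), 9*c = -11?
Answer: -9/86243 ≈ -0.00010436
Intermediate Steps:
c = -11/9 (c = (1/9)*(-11) = -11/9 ≈ -1.2222)
L = 1462/9 (L = 34*(-11/9 + 6) = 34*(43/9) = 1462/9 ≈ 162.44)
1/(L - 9745) = 1/(1462/9 - 9745) = 1/(-86243/9) = -9/86243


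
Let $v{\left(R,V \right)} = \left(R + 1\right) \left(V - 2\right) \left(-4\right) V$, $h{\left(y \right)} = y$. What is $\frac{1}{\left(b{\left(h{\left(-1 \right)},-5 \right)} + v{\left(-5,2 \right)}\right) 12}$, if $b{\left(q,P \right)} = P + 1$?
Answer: $- \frac{1}{48} \approx -0.020833$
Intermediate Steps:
$b{\left(q,P \right)} = 1 + P$
$v{\left(R,V \right)} = - 4 V \left(1 + R\right) \left(-2 + V\right)$ ($v{\left(R,V \right)} = \left(1 + R\right) \left(-2 + V\right) \left(-4\right) V = - 4 \left(1 + R\right) \left(-2 + V\right) V = - 4 V \left(1 + R\right) \left(-2 + V\right)$)
$\frac{1}{\left(b{\left(h{\left(-1 \right)},-5 \right)} + v{\left(-5,2 \right)}\right) 12} = \frac{1}{\left(\left(1 - 5\right) + 4 \cdot 2 \left(2 - 2 + 2 \left(-5\right) - \left(-5\right) 2\right)\right) 12} = \frac{1}{\left(-4 + 4 \cdot 2 \left(2 - 2 - 10 + 10\right)\right) 12} = \frac{1}{\left(-4 + 4 \cdot 2 \cdot 0\right) 12} = \frac{1}{\left(-4 + 0\right) 12} = \frac{1}{\left(-4\right) 12} = \frac{1}{-48} = - \frac{1}{48}$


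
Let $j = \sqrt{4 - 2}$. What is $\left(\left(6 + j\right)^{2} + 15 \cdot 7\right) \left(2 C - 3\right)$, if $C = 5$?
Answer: $1001 + 84 \sqrt{2} \approx 1119.8$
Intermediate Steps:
$j = \sqrt{2} \approx 1.4142$
$\left(\left(6 + j\right)^{2} + 15 \cdot 7\right) \left(2 C - 3\right) = \left(\left(6 + \sqrt{2}\right)^{2} + 15 \cdot 7\right) \left(2 \cdot 5 - 3\right) = \left(\left(6 + \sqrt{2}\right)^{2} + 105\right) \left(10 - 3\right) = \left(105 + \left(6 + \sqrt{2}\right)^{2}\right) 7 = 735 + 7 \left(6 + \sqrt{2}\right)^{2}$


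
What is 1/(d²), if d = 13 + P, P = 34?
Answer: 1/2209 ≈ 0.00045269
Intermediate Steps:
d = 47 (d = 13 + 34 = 47)
1/(d²) = 1/(47²) = 1/2209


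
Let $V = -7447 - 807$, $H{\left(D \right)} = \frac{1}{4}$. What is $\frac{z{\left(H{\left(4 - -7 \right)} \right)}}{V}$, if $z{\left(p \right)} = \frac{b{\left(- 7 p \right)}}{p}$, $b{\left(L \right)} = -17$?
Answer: $\frac{34}{4127} \approx 0.0082384$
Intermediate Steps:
$H{\left(D \right)} = \frac{1}{4}$
$V = -8254$
$z{\left(p \right)} = - \frac{17}{p}$
$\frac{z{\left(H{\left(4 - -7 \right)} \right)}}{V} = \frac{\left(-17\right) \frac{1}{\frac{1}{4}}}{-8254} = \left(-17\right) 4 \left(- \frac{1}{8254}\right) = \left(-68\right) \left(- \frac{1}{8254}\right) = \frac{34}{4127}$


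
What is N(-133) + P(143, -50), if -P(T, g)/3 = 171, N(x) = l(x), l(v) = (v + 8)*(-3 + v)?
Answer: 16487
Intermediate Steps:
l(v) = (-3 + v)*(8 + v) (l(v) = (8 + v)*(-3 + v) = (-3 + v)*(8 + v))
N(x) = -24 + x² + 5*x
P(T, g) = -513 (P(T, g) = -3*171 = -513)
N(-133) + P(143, -50) = (-24 + (-133)² + 5*(-133)) - 513 = (-24 + 17689 - 665) - 513 = 17000 - 513 = 16487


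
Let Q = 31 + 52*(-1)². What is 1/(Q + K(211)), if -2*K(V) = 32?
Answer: 1/67 ≈ 0.014925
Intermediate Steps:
K(V) = -16 (K(V) = -½*32 = -16)
Q = 83 (Q = 31 + 52*1 = 31 + 52 = 83)
1/(Q + K(211)) = 1/(83 - 16) = 1/67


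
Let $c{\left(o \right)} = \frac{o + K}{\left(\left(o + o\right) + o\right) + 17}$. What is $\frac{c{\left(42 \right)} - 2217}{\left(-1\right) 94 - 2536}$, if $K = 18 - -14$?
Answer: $\frac{316957}{376090} \approx 0.84277$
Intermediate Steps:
$K = 32$ ($K = 18 + 14 = 32$)
$c{\left(o \right)} = \frac{32 + o}{17 + 3 o}$ ($c{\left(o \right)} = \frac{o + 32}{\left(\left(o + o\right) + o\right) + 17} = \frac{32 + o}{\left(2 o + o\right) + 17} = \frac{32 + o}{3 o + 17} = \frac{32 + o}{17 + 3 o}$)
$\frac{c{\left(42 \right)} - 2217}{\left(-1\right) 94 - 2536} = \frac{\frac{32 + 42}{17 + 3 \cdot 42} - 2217}{\left(-1\right) 94 - 2536} = \frac{\frac{1}{17 + 126} \cdot 74 - 2217}{-94 - 2536} = \frac{\frac{1}{143} \cdot 74 - 2217}{-2630} = \left(\frac{1}{143} \cdot 74 - 2217\right) \left(- \frac{1}{2630}\right) = \left(\frac{74}{143} - 2217\right) \left(- \frac{1}{2630}\right) = \left(- \frac{316957}{143}\right) \left(- \frac{1}{2630}\right) = \frac{316957}{376090}$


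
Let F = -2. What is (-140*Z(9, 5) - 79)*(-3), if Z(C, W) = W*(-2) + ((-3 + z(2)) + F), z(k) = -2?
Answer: -6903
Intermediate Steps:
Z(C, W) = -7 - 2*W (Z(C, W) = W*(-2) + ((-3 - 2) - 2) = -2*W + (-5 - 2) = -2*W - 7 = -7 - 2*W)
(-140*Z(9, 5) - 79)*(-3) = (-140*(-7 - 2*5) - 79)*(-3) = (-140*(-7 - 10) - 79)*(-3) = (-140*(-17) - 79)*(-3) = (2380 - 79)*(-3) = 2301*(-3) = -6903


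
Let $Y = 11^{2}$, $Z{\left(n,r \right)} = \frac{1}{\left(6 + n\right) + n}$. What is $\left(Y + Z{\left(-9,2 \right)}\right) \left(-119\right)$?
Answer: $- \frac{172669}{12} \approx -14389.0$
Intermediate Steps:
$Z{\left(n,r \right)} = \frac{1}{6 + 2 n}$
$Y = 121$
$\left(Y + Z{\left(-9,2 \right)}\right) \left(-119\right) = \left(121 + \frac{1}{2 \left(3 - 9\right)}\right) \left(-119\right) = \left(121 + \frac{1}{2 \left(-6\right)}\right) \left(-119\right) = \left(121 + \frac{1}{2} \left(- \frac{1}{6}\right)\right) \left(-119\right) = \left(121 - \frac{1}{12}\right) \left(-119\right) = \frac{1451}{12} \left(-119\right) = - \frac{172669}{12}$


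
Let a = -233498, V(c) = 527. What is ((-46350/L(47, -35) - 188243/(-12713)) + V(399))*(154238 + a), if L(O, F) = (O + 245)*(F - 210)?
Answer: -1955171168722530/45474401 ≈ -4.2995e+7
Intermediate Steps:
L(O, F) = (-210 + F)*(245 + O) (L(O, F) = (245 + O)*(-210 + F) = (-210 + F)*(245 + O))
((-46350/L(47, -35) - 188243/(-12713)) + V(399))*(154238 + a) = ((-46350/(-51450 - 210*47 + 245*(-35) - 35*47) - 188243/(-12713)) + 527)*(154238 - 233498) = ((-46350/(-51450 - 9870 - 8575 - 1645) - 188243*(-1/12713)) + 527)*(-79260) = ((-46350/(-71540) + 188243/12713) + 527)*(-79260) = ((-46350*(-1/71540) + 188243/12713) + 527)*(-79260) = ((4635/7154 + 188243/12713) + 527)*(-79260) = (1405615177/90948802 + 527)*(-79260) = (49335633831/90948802)*(-79260) = -1955171168722530/45474401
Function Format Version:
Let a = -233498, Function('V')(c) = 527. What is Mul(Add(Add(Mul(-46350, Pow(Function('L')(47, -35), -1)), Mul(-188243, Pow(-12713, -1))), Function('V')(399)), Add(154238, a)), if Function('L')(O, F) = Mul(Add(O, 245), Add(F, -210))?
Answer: Rational(-1955171168722530, 45474401) ≈ -4.2995e+7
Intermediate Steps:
Function('L')(O, F) = Mul(Add(-210, F), Add(245, O)) (Function('L')(O, F) = Mul(Add(245, O), Add(-210, F)) = Mul(Add(-210, F), Add(245, O)))
Mul(Add(Add(Mul(-46350, Pow(Function('L')(47, -35), -1)), Mul(-188243, Pow(-12713, -1))), Function('V')(399)), Add(154238, a)) = Mul(Add(Add(Mul(-46350, Pow(Add(-51450, Mul(-210, 47), Mul(245, -35), Mul(-35, 47)), -1)), Mul(-188243, Pow(-12713, -1))), 527), Add(154238, -233498)) = Mul(Add(Add(Mul(-46350, Pow(Add(-51450, -9870, -8575, -1645), -1)), Mul(-188243, Rational(-1, 12713))), 527), -79260) = Mul(Add(Add(Mul(-46350, Pow(-71540, -1)), Rational(188243, 12713)), 527), -79260) = Mul(Add(Add(Mul(-46350, Rational(-1, 71540)), Rational(188243, 12713)), 527), -79260) = Mul(Add(Add(Rational(4635, 7154), Rational(188243, 12713)), 527), -79260) = Mul(Add(Rational(1405615177, 90948802), 527), -79260) = Mul(Rational(49335633831, 90948802), -79260) = Rational(-1955171168722530, 45474401)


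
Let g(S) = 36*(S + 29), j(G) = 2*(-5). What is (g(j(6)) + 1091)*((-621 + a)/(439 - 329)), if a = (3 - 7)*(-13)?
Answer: -201995/22 ≈ -9181.6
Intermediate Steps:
a = 52 (a = -4*(-13) = 52)
j(G) = -10
g(S) = 1044 + 36*S (g(S) = 36*(29 + S) = 1044 + 36*S)
(g(j(6)) + 1091)*((-621 + a)/(439 - 329)) = ((1044 + 36*(-10)) + 1091)*((-621 + 52)/(439 - 329)) = ((1044 - 360) + 1091)*(-569/110) = (684 + 1091)*(-569*1/110) = 1775*(-569/110) = -201995/22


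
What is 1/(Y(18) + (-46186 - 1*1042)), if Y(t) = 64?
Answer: -1/47164 ≈ -2.1203e-5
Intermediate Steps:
1/(Y(18) + (-46186 - 1*1042)) = 1/(64 + (-46186 - 1*1042)) = 1/(64 + (-46186 - 1042)) = 1/(64 - 47228) = 1/(-47164) = -1/47164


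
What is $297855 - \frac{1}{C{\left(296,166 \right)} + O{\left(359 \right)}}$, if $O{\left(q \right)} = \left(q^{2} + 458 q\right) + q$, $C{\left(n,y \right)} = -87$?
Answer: $\frac{87442781624}{293575} \approx 2.9786 \cdot 10^{5}$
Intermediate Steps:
$O{\left(q \right)} = q^{2} + 459 q$
$297855 - \frac{1}{C{\left(296,166 \right)} + O{\left(359 \right)}} = 297855 - \frac{1}{-87 + 359 \left(459 + 359\right)} = 297855 - \frac{1}{-87 + 359 \cdot 818} = 297855 - \frac{1}{-87 + 293662} = 297855 - \frac{1}{293575} = \frac{87442781624}{293575}$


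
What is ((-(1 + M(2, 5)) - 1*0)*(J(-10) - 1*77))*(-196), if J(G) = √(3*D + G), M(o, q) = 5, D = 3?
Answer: -90552 + 1176*I ≈ -90552.0 + 1176.0*I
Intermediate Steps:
J(G) = √(9 + G) (J(G) = √(3*3 + G) = √(9 + G))
((-(1 + M(2, 5)) - 1*0)*(J(-10) - 1*77))*(-196) = ((-(1 + 5) - 1*0)*(√(9 - 10) - 1*77))*(-196) = ((-1*6 + 0)*(√(-1) - 77))*(-196) = ((-6 + 0)*(I - 77))*(-196) = -6*(-77 + I)*(-196) = (462 - 6*I)*(-196) = -90552 + 1176*I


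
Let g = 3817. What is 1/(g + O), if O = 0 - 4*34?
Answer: 1/3681 ≈ 0.00027167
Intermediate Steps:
O = -136 (O = 0 - 136 = -136)
1/(g + O) = 1/(3817 - 136) = 1/3681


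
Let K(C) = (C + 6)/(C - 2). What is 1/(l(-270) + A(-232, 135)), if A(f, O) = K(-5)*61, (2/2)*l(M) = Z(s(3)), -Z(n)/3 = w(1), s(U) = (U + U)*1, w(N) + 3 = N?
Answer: -7/19 ≈ -0.36842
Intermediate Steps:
w(N) = -3 + N
K(C) = (6 + C)/(-2 + C)
s(U) = 2*U (s(U) = (2*U)*1 = 2*U)
Z(n) = 6 (Z(n) = -3*(-3 + 1) = -3*(-2) = 6)
l(M) = 6
A(f, O) = -61/7 (A(f, O) = ((6 - 5)/(-2 - 5))*61 = (1/(-7))*61 = -⅐*1*61 = -⅐*61 = -61/7)
1/(l(-270) + A(-232, 135)) = 1/(6 - 61/7) = 1/(-19/7) = -7/19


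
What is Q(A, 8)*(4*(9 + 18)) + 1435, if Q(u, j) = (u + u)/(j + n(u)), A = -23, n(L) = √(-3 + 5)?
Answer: 24613/31 + 2484*√2/31 ≈ 907.29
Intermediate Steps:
n(L) = √2
Q(u, j) = 2*u/(j + √2) (Q(u, j) = (u + u)/(j + √2) = (2*u)/(j + √2) = 2*u/(j + √2))
Q(A, 8)*(4*(9 + 18)) + 1435 = (2*(-23)/(8 + √2))*(4*(9 + 18)) + 1435 = (-46/(8 + √2))*(4*27) + 1435 = -46/(8 + √2)*108 + 1435 = -4968/(8 + √2) + 1435 = 1435 - 4968/(8 + √2)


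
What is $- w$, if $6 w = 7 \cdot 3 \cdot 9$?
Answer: $- \frac{63}{2} \approx -31.5$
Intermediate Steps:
$w = \frac{63}{2}$ ($w = \frac{7 \cdot 3 \cdot 9}{6} = \frac{7 \cdot 27}{6} = \frac{1}{6} \cdot 189 = \frac{63}{2} \approx 31.5$)
$- w = \left(-1\right) \frac{63}{2} = - \frac{63}{2}$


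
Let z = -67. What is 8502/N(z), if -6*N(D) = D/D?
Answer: -51012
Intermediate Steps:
N(D) = -⅙ (N(D) = -D/(6*D) = -⅙*1 = -⅙)
8502/N(z) = 8502/(-⅙) = 8502*(-6) = -51012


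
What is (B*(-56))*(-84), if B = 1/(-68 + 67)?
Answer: -4704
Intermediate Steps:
B = -1 (B = 1/(-1) = -1)
(B*(-56))*(-84) = -1*(-56)*(-84) = 56*(-84) = -4704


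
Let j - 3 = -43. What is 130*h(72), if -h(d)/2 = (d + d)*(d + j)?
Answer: -1198080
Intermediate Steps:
j = -40 (j = 3 - 43 = -40)
h(d) = -4*d*(-40 + d) (h(d) = -2*(d + d)*(d - 40) = -2*2*d*(-40 + d) = -4*d*(-40 + d))
130*h(72) = 130*(4*72*(40 - 1*72)) = 130*(4*72*(40 - 72)) = 130*(4*72*(-32)) = 130*(-9216) = -1198080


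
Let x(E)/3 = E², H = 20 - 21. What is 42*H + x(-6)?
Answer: 66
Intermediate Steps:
H = -1
x(E) = 3*E²
42*H + x(-6) = 42*(-1) + 3*(-6)² = -42 + 3*36 = -42 + 108 = 66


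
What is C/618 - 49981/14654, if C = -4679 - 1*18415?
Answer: -61551289/1509362 ≈ -40.780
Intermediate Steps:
C = -23094 (C = -4679 - 18415 = -23094)
C/618 - 49981/14654 = -23094/618 - 49981/14654 = -23094*1/618 - 49981*1/14654 = -3849/103 - 49981/14654 = -61551289/1509362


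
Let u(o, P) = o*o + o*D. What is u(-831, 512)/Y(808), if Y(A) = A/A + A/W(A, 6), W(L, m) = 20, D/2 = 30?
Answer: 355945/23 ≈ 15476.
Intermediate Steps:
D = 60 (D = 2*30 = 60)
Y(A) = 1 + A/20 (Y(A) = A/A + A/20 = 1 + A*(1/20) = 1 + A/20)
u(o, P) = o² + 60*o (u(o, P) = o*o + o*60 = o² + 60*o)
u(-831, 512)/Y(808) = (-831*(60 - 831))/(1 + (1/20)*808) = (-831*(-771))/(1 + 202/5) = 640701/(207/5) = 640701*(5/207) = 355945/23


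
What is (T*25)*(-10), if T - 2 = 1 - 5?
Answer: 500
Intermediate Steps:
T = -2 (T = 2 + (1 - 5) = 2 - 4 = -2)
(T*25)*(-10) = -2*25*(-10) = -50*(-10) = 500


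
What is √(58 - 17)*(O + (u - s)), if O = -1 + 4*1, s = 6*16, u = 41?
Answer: -52*√41 ≈ -332.96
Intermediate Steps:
s = 96
O = 3 (O = -1 + 4 = 3)
√(58 - 17)*(O + (u - s)) = √(58 - 17)*(3 + (41 - 1*96)) = √41*(3 + (41 - 96)) = √41*(3 - 55) = √41*(-52) = -52*√41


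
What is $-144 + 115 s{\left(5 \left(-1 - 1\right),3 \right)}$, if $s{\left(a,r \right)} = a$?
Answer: $-1294$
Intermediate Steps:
$-144 + 115 s{\left(5 \left(-1 - 1\right),3 \right)} = -144 + 115 \cdot 5 \left(-1 - 1\right) = -144 + 115 \cdot 5 \left(-2\right) = -144 + 115 \left(-10\right) = -144 - 1150 = -1294$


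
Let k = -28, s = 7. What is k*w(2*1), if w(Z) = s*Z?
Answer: -392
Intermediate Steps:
w(Z) = 7*Z
k*w(2*1) = -196*2*1 = -196*2 = -28*14 = -392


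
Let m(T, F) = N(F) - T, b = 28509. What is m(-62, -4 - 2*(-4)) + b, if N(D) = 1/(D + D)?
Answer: 228569/8 ≈ 28571.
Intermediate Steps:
N(D) = 1/(2*D)
m(T, F) = 1/(2*F) - T
m(-62, -4 - 2*(-4)) + b = (1/(2*(-4 - 2*(-4))) - 1*(-62)) + 28509 = (1/(2*(-4 + 8)) + 62) + 28509 = ((½)/4 + 62) + 28509 = ((½)*(¼) + 62) + 28509 = (⅛ + 62) + 28509 = 497/8 + 28509 = 228569/8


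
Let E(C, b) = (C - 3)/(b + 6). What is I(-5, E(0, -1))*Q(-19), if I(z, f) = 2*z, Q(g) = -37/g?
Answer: -370/19 ≈ -19.474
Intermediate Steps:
E(C, b) = (-3 + C)/(6 + b)
I(-5, E(0, -1))*Q(-19) = (2*(-5))*(-37/(-19)) = -(-370)*(-1)/19 = -10*37/19 = -370/19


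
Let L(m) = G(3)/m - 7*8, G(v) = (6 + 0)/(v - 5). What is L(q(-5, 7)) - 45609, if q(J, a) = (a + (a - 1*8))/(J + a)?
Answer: -45666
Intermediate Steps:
q(J, a) = (-8 + 2*a)/(J + a) (q(J, a) = (a + (a - 8))/(J + a) = (a + (-8 + a))/(J + a) = (-8 + 2*a)/(J + a))
G(v) = 6/(-5 + v)
L(m) = -56 - 3/m (L(m) = (6/(-5 + 3))/m - 7*8 = (6/(-2))/m - 56 = (6*(-½))/m - 56 = -3/m - 56 = -56 - 3/m)
L(q(-5, 7)) - 45609 = (-56 - 3*(-5 + 7)/(2*(-4 + 7))) - 45609 = (-56 - 3/(2*3/2)) - 45609 = (-56 - 3/(2*(½)*3)) - 45609 = (-56 - 3/3) - 45609 = (-56 - 3*⅓) - 45609 = (-56 - 1) - 45609 = -57 - 45609 = -45666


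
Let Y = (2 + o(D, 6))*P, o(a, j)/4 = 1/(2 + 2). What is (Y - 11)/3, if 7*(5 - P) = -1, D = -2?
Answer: 31/21 ≈ 1.4762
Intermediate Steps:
P = 36/7 (P = 5 - ⅐*(-1) = 5 + ⅐ = 36/7 ≈ 5.1429)
o(a, j) = 1 (o(a, j) = 4/(2 + 2) = 4/4 = 4*(¼) = 1)
Y = 108/7 (Y = (2 + 1)*(36/7) = 3*(36/7) = 108/7 ≈ 15.429)
(Y - 11)/3 = (108/7 - 11)/3 = (31/7)*(⅓) = 31/21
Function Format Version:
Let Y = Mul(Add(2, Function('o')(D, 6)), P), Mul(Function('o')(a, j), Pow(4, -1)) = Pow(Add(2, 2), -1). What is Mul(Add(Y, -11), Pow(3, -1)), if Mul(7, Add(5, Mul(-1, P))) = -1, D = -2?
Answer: Rational(31, 21) ≈ 1.4762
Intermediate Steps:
P = Rational(36, 7) (P = Add(5, Mul(Rational(-1, 7), -1)) = Add(5, Rational(1, 7)) = Rational(36, 7) ≈ 5.1429)
Function('o')(a, j) = 1 (Function('o')(a, j) = Mul(4, Pow(Add(2, 2), -1)) = Mul(4, Pow(4, -1)) = Mul(4, Rational(1, 4)) = 1)
Y = Rational(108, 7) (Y = Mul(Add(2, 1), Rational(36, 7)) = Mul(3, Rational(36, 7)) = Rational(108, 7) ≈ 15.429)
Mul(Add(Y, -11), Pow(3, -1)) = Mul(Add(Rational(108, 7), -11), Pow(3, -1)) = Mul(Rational(31, 7), Rational(1, 3)) = Rational(31, 21)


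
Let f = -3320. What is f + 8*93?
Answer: -2576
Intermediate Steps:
f + 8*93 = -3320 + 8*93 = -3320 + 744 = -2576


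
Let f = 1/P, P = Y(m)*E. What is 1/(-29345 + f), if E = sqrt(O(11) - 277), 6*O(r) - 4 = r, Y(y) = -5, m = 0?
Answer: -402760125/11818995868127 - 15*I*sqrt(122)/11818995868127 ≈ -3.4077e-5 - 1.4018e-11*I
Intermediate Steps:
O(r) = 2/3 + r/6
E = 3*I*sqrt(122)/2 (E = sqrt((2/3 + (1/6)*11) - 277) = sqrt((2/3 + 11/6) - 277) = sqrt(5/2 - 277) = sqrt(-549/2) = 3*I*sqrt(122)/2 ≈ 16.568*I)
P = -15*I*sqrt(122)/2 ≈ -82.84*I
f = I*sqrt(122)/915 (f = 1/(-15*I*sqrt(122)/2) = I*sqrt(122)/915 ≈ 0.012071*I)
1/(-29345 + f) = 1/(-29345 + I*sqrt(122)/915)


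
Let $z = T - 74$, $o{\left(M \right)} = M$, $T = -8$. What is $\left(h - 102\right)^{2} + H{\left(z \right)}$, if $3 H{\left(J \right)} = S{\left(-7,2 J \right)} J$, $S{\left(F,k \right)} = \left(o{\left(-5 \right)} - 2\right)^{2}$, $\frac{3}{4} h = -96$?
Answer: $\frac{154682}{3} \approx 51561.0$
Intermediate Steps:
$h = -128$ ($h = \frac{4}{3} \left(-96\right) = -128$)
$S{\left(F,k \right)} = 49$ ($S{\left(F,k \right)} = \left(-5 - 2\right)^{2} = \left(-7\right)^{2} = 49$)
$z = -82$ ($z = -8 - 74 = -82$)
$H{\left(J \right)} = \frac{49 J}{3}$
$\left(h - 102\right)^{2} + H{\left(z \right)} = \left(-128 - 102\right)^{2} + \frac{49}{3} \left(-82\right) = \left(-230\right)^{2} - \frac{4018}{3} = 52900 - \frac{4018}{3} = \frac{154682}{3}$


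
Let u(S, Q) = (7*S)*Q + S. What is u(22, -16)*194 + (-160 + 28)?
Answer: -473880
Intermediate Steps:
u(S, Q) = S + 7*Q*S (u(S, Q) = 7*Q*S + S = S + 7*Q*S)
u(22, -16)*194 + (-160 + 28) = (22*(1 + 7*(-16)))*194 + (-160 + 28) = (22*(1 - 112))*194 - 132 = (22*(-111))*194 - 132 = -2442*194 - 132 = -473748 - 132 = -473880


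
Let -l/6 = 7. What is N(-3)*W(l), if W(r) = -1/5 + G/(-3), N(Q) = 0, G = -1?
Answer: 0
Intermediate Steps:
l = -42 (l = -6*7 = -42)
W(r) = 2/15 (W(r) = -1/5 - 1/(-3) = -1*1/5 - 1*(-1/3) = -1/5 + 1/3 = 2/15)
N(-3)*W(l) = 0*(2/15) = 0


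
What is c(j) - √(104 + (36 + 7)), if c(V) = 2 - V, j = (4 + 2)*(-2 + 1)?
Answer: 8 - 7*√3 ≈ -4.1244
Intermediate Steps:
j = -6 (j = 6*(-1) = -6)
c(j) - √(104 + (36 + 7)) = (2 - 1*(-6)) - √(104 + (36 + 7)) = (2 + 6) - √(104 + 43) = 8 - √147 = 8 - 7*√3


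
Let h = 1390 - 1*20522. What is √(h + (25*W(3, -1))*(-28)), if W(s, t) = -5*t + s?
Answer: 6*I*√687 ≈ 157.26*I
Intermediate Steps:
W(s, t) = s - 5*t
h = -19132 (h = 1390 - 20522 = -19132)
√(h + (25*W(3, -1))*(-28)) = √(-19132 + (25*(3 - 5*(-1)))*(-28)) = √(-19132 + (25*(3 + 5))*(-28)) = √(-19132 + (25*8)*(-28)) = √(-19132 + 200*(-28)) = √(-19132 - 5600) = √(-24732) = 6*I*√687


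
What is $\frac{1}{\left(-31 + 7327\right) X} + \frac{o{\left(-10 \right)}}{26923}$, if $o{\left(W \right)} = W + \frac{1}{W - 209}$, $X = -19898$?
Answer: $- \frac{5580457745}{15017130755328} \approx -0.00037161$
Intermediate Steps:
$o{\left(W \right)} = W + \frac{1}{-209 + W}$
$\frac{1}{\left(-31 + 7327\right) X} + \frac{o{\left(-10 \right)}}{26923} = \frac{1}{\left(-31 + 7327\right) \left(-19898\right)} + \frac{\frac{1}{-209 - 10} \left(1 + \left(-10\right)^{2} - -2090\right)}{26923} = \frac{1}{7296} \left(- \frac{1}{19898}\right) + \frac{1 + 100 + 2090}{-219} \cdot \frac{1}{26923} = \frac{1}{7296} \left(- \frac{1}{19898}\right) + \left(- \frac{1}{219}\right) 2191 \cdot \frac{1}{26923} = - \frac{1}{145175808} - \frac{2191}{5896137} = - \frac{5580457745}{15017130755328}$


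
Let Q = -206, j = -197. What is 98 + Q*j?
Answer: 40680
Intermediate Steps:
98 + Q*j = 98 - 206*(-197) = 98 + 40582 = 40680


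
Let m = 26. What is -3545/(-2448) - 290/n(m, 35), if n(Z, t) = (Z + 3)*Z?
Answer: 33845/31824 ≈ 1.0635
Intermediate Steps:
n(Z, t) = Z*(3 + Z) (n(Z, t) = (3 + Z)*Z = Z*(3 + Z))
-3545/(-2448) - 290/n(m, 35) = -3545/(-2448) - 290*1/(26*(3 + 26)) = -3545*(-1/2448) - 290/(26*29) = 3545/2448 - 290/754 = 3545/2448 - 290*1/754 = 3545/2448 - 5/13 = 33845/31824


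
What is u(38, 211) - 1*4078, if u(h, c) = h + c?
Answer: -3829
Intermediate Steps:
u(h, c) = c + h
u(38, 211) - 1*4078 = (211 + 38) - 1*4078 = 249 - 4078 = -3829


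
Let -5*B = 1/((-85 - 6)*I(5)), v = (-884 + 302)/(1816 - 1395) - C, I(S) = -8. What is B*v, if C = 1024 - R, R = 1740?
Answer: -150427/766220 ≈ -0.19632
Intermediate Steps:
C = -716 (C = 1024 - 1*1740 = 1024 - 1740 = -716)
v = 300854/421 (v = (-884 + 302)/(1816 - 1395) - 1*(-716) = -582/421 + 716 = 300854/421 ≈ 714.62)
B = -1/3640 (B = -1/(5*(-85 - 6)*(-8)) = -(-1)/(5*(-91)*8) = -(-1)*(-1)/(455*8) = -1/5*1/728 = -1/3640 ≈ -0.00027473)
B*v = -1/3640*300854/421 = -150427/766220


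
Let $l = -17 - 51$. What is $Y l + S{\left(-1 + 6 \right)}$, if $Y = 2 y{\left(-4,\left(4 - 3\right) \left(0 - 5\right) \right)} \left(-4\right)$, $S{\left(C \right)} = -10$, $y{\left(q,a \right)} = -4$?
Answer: $-2186$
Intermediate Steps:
$Y = 32$ ($Y = 2 \left(-4\right) \left(-4\right) = \left(-8\right) \left(-4\right) = 32$)
$l = -68$
$Y l + S{\left(-1 + 6 \right)} = 32 \left(-68\right) - 10 = -2176 - 10 = -2186$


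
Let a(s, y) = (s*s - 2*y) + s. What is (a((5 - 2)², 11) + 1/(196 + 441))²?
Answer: 1876362489/405769 ≈ 4624.2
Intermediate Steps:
a(s, y) = s + s² - 2*y (a(s, y) = (s² - 2*y) + s = s + s² - 2*y)
(a((5 - 2)², 11) + 1/(196 + 441))² = (((5 - 2)² + ((5 - 2)²)² - 2*11) + 1/(196 + 441))² = ((3² + (3²)² - 22) + 1/637)² = ((9 + 9² - 22) + 1/637)² = ((9 + 81 - 22) + 1/637)² = (68 + 1/637)² = (43317/637)² = 1876362489/405769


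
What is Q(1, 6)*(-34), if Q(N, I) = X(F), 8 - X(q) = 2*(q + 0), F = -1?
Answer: -340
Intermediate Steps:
X(q) = 8 - 2*q (X(q) = 8 - 2*(q + 0) = 8 - 2*q)
Q(N, I) = 10 (Q(N, I) = 8 - 2*(-1) = 8 + 2 = 10)
Q(1, 6)*(-34) = 10*(-34) = -340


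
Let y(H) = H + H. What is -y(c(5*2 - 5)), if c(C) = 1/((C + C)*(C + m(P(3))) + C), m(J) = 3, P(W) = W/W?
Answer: -2/85 ≈ -0.023529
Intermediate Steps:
P(W) = 1
c(C) = 1/(C + 2*C*(3 + C)) (c(C) = 1/((C + C)*(C + 3) + C) = 1/((2*C)*(3 + C) + C) = 1/(2*C*(3 + C) + C) = 1/(C + 2*C*(3 + C)))
y(H) = 2*H
-y(c(5*2 - 5)) = -2*1/((5*2 - 5)*(7 + 2*(5*2 - 5))) = -2*1/((10 - 5)*(7 + 2*(10 - 5))) = -2*1/(5*(7 + 2*5)) = -2*1/(5*(7 + 10)) = -2*(⅕)/17 = -2*(⅕)*(1/17) = -2/85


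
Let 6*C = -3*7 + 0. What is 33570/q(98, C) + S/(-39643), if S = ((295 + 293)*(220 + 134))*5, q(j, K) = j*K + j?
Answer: -317160342/1942507 ≈ -163.27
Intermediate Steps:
C = -7/2 (C = (-3*7 + 0)/6 = (-21 + 0)/6 = (1/6)*(-21) = -7/2 ≈ -3.5000)
q(j, K) = j + K*j (q(j, K) = K*j + j = j + K*j)
S = 1040760 (S = (588*354)*5 = 208152*5 = 1040760)
33570/q(98, C) + S/(-39643) = 33570/((98*(1 - 7/2))) + 1040760/(-39643) = 33570/((98*(-5/2))) + 1040760*(-1/39643) = 33570/(-245) - 1040760/39643 = 33570*(-1/245) - 1040760/39643 = -6714/49 - 1040760/39643 = -317160342/1942507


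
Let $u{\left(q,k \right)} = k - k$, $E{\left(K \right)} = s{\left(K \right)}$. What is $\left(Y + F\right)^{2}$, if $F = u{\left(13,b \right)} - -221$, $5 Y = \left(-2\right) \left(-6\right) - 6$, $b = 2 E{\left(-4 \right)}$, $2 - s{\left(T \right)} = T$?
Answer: $\frac{1234321}{25} \approx 49373.0$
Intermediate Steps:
$s{\left(T \right)} = 2 - T$
$E{\left(K \right)} = 2 - K$
$b = 12$ ($b = 2 \left(2 - -4\right) = 2 \left(2 + 4\right) = 2 \cdot 6 = 12$)
$u{\left(q,k \right)} = 0$
$Y = \frac{6}{5}$ ($Y = \frac{\left(-2\right) \left(-6\right) - 6}{5} = \frac{12 - 6}{5} = \frac{1}{5} \cdot 6 = \frac{6}{5} \approx 1.2$)
$F = 221$ ($F = 0 - -221 = 0 + 221 = 221$)
$\left(Y + F\right)^{2} = \left(\frac{6}{5} + 221\right)^{2} = \left(\frac{1111}{5}\right)^{2} = \frac{1234321}{25}$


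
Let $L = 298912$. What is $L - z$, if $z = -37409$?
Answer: $336321$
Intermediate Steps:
$L - z = 298912 - -37409 = 298912 + 37409 = 336321$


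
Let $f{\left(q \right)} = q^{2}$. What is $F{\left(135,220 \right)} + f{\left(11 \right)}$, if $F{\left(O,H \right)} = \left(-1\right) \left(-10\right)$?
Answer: $131$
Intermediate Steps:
$F{\left(O,H \right)} = 10$
$F{\left(135,220 \right)} + f{\left(11 \right)} = 10 + 11^{2} = 10 + 121 = 131$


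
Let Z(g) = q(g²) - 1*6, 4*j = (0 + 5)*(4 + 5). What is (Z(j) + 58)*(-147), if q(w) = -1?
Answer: -7497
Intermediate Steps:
j = 45/4 (j = ((0 + 5)*(4 + 5))/4 = (5*9)/4 = (¼)*45 = 45/4 ≈ 11.250)
Z(g) = -7 (Z(g) = -1 - 1*6 = -1 - 6 = -7)
(Z(j) + 58)*(-147) = (-7 + 58)*(-147) = 51*(-147) = -7497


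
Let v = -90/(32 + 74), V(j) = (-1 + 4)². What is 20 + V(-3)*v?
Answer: 655/53 ≈ 12.358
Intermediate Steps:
V(j) = 9 (V(j) = 3² = 9)
v = -45/53 (v = -90/106 = -90*1/106 = -45/53 ≈ -0.84906)
20 + V(-3)*v = 20 + 9*(-45/53) = 20 - 405/53 = 655/53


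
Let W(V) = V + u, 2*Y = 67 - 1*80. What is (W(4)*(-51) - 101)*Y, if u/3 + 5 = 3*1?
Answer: -13/2 ≈ -6.5000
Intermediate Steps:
u = -6 (u = -15 + 3*(3*1) = -15 + 3*3 = -15 + 9 = -6)
Y = -13/2 (Y = (67 - 1*80)/2 = (67 - 80)/2 = (½)*(-13) = -13/2 ≈ -6.5000)
W(V) = -6 + V (W(V) = V - 6 = -6 + V)
(W(4)*(-51) - 101)*Y = ((-6 + 4)*(-51) - 101)*(-13/2) = (-2*(-51) - 101)*(-13/2) = (102 - 101)*(-13/2) = 1*(-13/2) = -13/2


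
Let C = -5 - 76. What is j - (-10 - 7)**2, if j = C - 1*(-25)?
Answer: -345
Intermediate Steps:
C = -81
j = -56 (j = -81 - 1*(-25) = -81 + 25 = -56)
j - (-10 - 7)**2 = -56 - (-10 - 7)**2 = -56 - 1*(-17)**2 = -56 - 1*289 = -56 - 289 = -345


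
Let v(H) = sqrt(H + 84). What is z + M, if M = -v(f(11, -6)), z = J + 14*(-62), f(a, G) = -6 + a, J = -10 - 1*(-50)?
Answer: -828 - sqrt(89) ≈ -837.43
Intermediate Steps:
J = 40 (J = -10 + 50 = 40)
v(H) = sqrt(84 + H)
z = -828 (z = 40 + 14*(-62) = 40 - 868 = -828)
M = -sqrt(89) (M = -sqrt(84 + (-6 + 11)) = -sqrt(84 + 5) = -sqrt(89) ≈ -9.4340)
z + M = -828 - sqrt(89)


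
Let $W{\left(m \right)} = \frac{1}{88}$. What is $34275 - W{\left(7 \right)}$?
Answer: $\frac{3016199}{88} \approx 34275.0$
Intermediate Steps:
$W{\left(m \right)} = \frac{1}{88}$
$34275 - W{\left(7 \right)} = 34275 - \frac{1}{88} = \frac{3016199}{88}$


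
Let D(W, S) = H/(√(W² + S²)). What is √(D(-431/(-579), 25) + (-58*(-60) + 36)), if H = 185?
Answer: √(154629690809832141936 + 22463235111390*√209711386)/209711386 ≈ 59.358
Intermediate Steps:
D(W, S) = 185/√(S² + W²) (D(W, S) = 185/(√(W² + S²)) = 185/(√(S² + W²)) = 185/√(S² + W²))
√(D(-431/(-579), 25) + (-58*(-60) + 36)) = √(185/√(25² + (-431/(-579))²) + (-58*(-60) + 36)) = √(185/√(625 + (-431*(-1/579))²) + (3480 + 36)) = √(185/√(625 + (431/579)²) + 3516) = √(185/√(625 + 185761/335241) + 3516) = √(185/√(209711386/335241) + 3516) = √(185*(579*√209711386/209711386) + 3516) = √(107115*√209711386/209711386 + 3516) = √(3516 + 107115*√209711386/209711386)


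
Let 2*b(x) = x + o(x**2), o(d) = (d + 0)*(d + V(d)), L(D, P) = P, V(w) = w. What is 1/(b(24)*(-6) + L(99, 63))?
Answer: -1/1990665 ≈ -5.0234e-7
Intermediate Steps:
o(d) = 2*d**2 (o(d) = (d + 0)*(d + d) = d*(2*d) = 2*d**2)
b(x) = x**4 + x/2 (b(x) = (x + 2*(x**2)**2)/2 = (x + 2*x**4)/2 = x**4 + x/2)
1/(b(24)*(-6) + L(99, 63)) = 1/((24**4 + (1/2)*24)*(-6) + 63) = 1/((331776 + 12)*(-6) + 63) = 1/(331788*(-6) + 63) = 1/(-1990728 + 63) = 1/(-1990665) = -1/1990665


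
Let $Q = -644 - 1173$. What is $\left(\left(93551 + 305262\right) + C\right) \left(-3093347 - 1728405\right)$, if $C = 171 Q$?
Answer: $-424825281712$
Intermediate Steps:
$Q = -1817$ ($Q = -644 - 1173 = -1817$)
$C = -310707$ ($C = 171 \left(-1817\right) = -310707$)
$\left(\left(93551 + 305262\right) + C\right) \left(-3093347 - 1728405\right) = \left(\left(93551 + 305262\right) - 310707\right) \left(-3093347 - 1728405\right) = \left(398813 - 310707\right) \left(-4821752\right) = 88106 \left(-4821752\right) = -424825281712$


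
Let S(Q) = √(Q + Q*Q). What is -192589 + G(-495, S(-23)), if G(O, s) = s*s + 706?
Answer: -191377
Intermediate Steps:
S(Q) = √(Q + Q²)
G(O, s) = 706 + s² (G(O, s) = s² + 706 = 706 + s²)
-192589 + G(-495, S(-23)) = -192589 + (706 + (√(-23*(1 - 23)))²) = -192589 + (706 + (√(-23*(-22)))²) = -192589 + (706 + (√506)²) = -192589 + (706 + 506) = -192589 + 1212 = -191377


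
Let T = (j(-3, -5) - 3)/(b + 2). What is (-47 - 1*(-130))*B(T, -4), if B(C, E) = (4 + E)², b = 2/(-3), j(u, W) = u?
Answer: 0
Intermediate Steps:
b = -⅔ (b = 2*(-⅓) = -⅔ ≈ -0.66667)
T = -9/2 (T = (-3 - 3)/(-⅔ + 2) = -6/4/3 = -6*¾ = -9/2 ≈ -4.5000)
(-47 - 1*(-130))*B(T, -4) = (-47 - 1*(-130))*(4 - 4)² = (-47 + 130)*0² = 83*0 = 0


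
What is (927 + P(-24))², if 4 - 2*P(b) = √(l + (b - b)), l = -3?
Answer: (1858 - I*√3)²/4 ≈ 8.6304e+5 - 1609.1*I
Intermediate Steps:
P(b) = 2 - I*√3/2 (P(b) = 2 - √(-3 + (b - b))/2 = 2 - √(-3 + 0)/2 = 2 - I*√3/2)
(927 + P(-24))² = (927 + (2 - I*√3/2))² = (929 - I*√3/2)²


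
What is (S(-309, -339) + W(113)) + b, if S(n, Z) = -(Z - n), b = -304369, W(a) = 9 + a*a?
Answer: -291561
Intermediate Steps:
W(a) = 9 + a²
S(n, Z) = n - Z
(S(-309, -339) + W(113)) + b = ((-309 - 1*(-339)) + (9 + 113²)) - 304369 = ((-309 + 339) + (9 + 12769)) - 304369 = (30 + 12778) - 304369 = 12808 - 304369 = -291561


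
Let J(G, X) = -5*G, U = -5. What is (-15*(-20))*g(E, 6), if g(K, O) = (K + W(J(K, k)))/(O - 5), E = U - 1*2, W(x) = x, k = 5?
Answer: 8400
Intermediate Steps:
E = -7 (E = -5 - 1*2 = -5 - 2 = -7)
g(K, O) = -4*K/(-5 + O) (g(K, O) = (K - 5*K)/(O - 5) = (-4*K)/(-5 + O) = -4*K/(-5 + O))
(-15*(-20))*g(E, 6) = (-15*(-20))*(-4*(-7)/(-5 + 6)) = 300*(-4*(-7)/1) = 300*(-4*(-7)*1) = 300*28 = 8400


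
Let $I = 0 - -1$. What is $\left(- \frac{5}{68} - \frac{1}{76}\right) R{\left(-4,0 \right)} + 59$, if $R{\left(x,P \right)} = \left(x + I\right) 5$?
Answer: $\frac{19477}{323} \approx 60.3$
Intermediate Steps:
$I = 1$ ($I = 0 + 1 = 1$)
$R{\left(x,P \right)} = 5 + 5 x$ ($R{\left(x,P \right)} = \left(x + 1\right) 5 = \left(1 + x\right) 5 = 5 + 5 x$)
$\left(- \frac{5}{68} - \frac{1}{76}\right) R{\left(-4,0 \right)} + 59 = \left(- \frac{5}{68} - \frac{1}{76}\right) \left(5 + 5 \left(-4\right)\right) + 59 = \left(\left(-5\right) \frac{1}{68} - \frac{1}{76}\right) \left(5 - 20\right) + 59 = \left(- \frac{5}{68} - \frac{1}{76}\right) \left(-15\right) + 59 = \left(- \frac{28}{323}\right) \left(-15\right) + 59 = \frac{420}{323} + 59 = \frac{19477}{323}$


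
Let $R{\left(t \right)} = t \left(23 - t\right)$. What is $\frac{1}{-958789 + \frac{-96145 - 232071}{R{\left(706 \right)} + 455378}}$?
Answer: $- \frac{6705}{6428598191} \approx -1.043 \cdot 10^{-6}$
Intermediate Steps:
$\frac{1}{-958789 + \frac{-96145 - 232071}{R{\left(706 \right)} + 455378}} = \frac{1}{-958789 + \frac{-96145 - 232071}{706 \left(23 - 706\right) + 455378}} = \frac{1}{-958789 - \frac{328216}{706 \left(23 - 706\right) + 455378}} = \frac{1}{-958789 - \frac{328216}{706 \left(-683\right) + 455378}} = \frac{1}{-958789 - \frac{328216}{-482198 + 455378}} = \frac{1}{-958789 - \frac{328216}{-26820}} = \frac{1}{-958789 - - \frac{82054}{6705}} = \frac{1}{-958789 + \frac{82054}{6705}} = \frac{1}{- \frac{6428598191}{6705}} = - \frac{6705}{6428598191}$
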